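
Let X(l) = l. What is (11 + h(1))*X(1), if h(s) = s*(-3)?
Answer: 8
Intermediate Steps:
h(s) = -3*s
(11 + h(1))*X(1) = (11 - 3*1)*1 = (11 - 3)*1 = 8*1 = 8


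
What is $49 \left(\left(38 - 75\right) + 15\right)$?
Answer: $-1078$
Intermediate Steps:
$49 \left(\left(38 - 75\right) + 15\right) = 49 \left(-37 + 15\right) = 49 \left(-22\right) = -1078$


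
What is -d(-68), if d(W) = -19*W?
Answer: -1292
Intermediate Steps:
-d(-68) = -(-19)*(-68) = -1*1292 = -1292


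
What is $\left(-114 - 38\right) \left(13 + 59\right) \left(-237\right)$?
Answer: $2593728$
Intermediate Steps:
$\left(-114 - 38\right) \left(13 + 59\right) \left(-237\right) = \left(-152\right) 72 \left(-237\right) = \left(-10944\right) \left(-237\right) = 2593728$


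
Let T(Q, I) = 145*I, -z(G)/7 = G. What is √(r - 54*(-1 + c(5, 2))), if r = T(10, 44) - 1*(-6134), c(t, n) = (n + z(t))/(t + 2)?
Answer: √628306/7 ≈ 113.24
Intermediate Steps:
z(G) = -7*G
c(t, n) = (n - 7*t)/(2 + t) (c(t, n) = (n - 7*t)/(t + 2) = (n - 7*t)/(2 + t))
r = 12514 (r = 145*44 - 1*(-6134) = 6380 + 6134 = 12514)
√(r - 54*(-1 + c(5, 2))) = √(12514 - 54*(-1 + (2 - 7*5)/(2 + 5))) = √(12514 - 54*(-1 + (2 - 35)/7)) = √(12514 - 54*(-1 + (⅐)*(-33))) = √(12514 - 54*(-1 - 33/7)) = √(12514 - 54*(-40/7)) = √(12514 + 2160/7) = √(89758/7) = √628306/7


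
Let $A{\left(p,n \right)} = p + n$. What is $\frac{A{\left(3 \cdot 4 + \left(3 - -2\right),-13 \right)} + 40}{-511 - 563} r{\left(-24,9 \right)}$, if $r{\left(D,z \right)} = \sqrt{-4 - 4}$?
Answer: $- \frac{44 i \sqrt{2}}{537} \approx - 0.11588 i$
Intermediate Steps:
$r{\left(D,z \right)} = 2 i \sqrt{2}$ ($r{\left(D,z \right)} = \sqrt{-8} = 2 i \sqrt{2}$)
$A{\left(p,n \right)} = n + p$
$\frac{A{\left(3 \cdot 4 + \left(3 - -2\right),-13 \right)} + 40}{-511 - 563} r{\left(-24,9 \right)} = \frac{\left(-13 + \left(3 \cdot 4 + \left(3 - -2\right)\right)\right) + 40}{-511 - 563} \cdot 2 i \sqrt{2} = \frac{\left(-13 + \left(12 + \left(3 + 2\right)\right)\right) + 40}{-1074} \cdot 2 i \sqrt{2} = \left(\left(-13 + \left(12 + 5\right)\right) + 40\right) \left(- \frac{1}{1074}\right) 2 i \sqrt{2} = \left(\left(-13 + 17\right) + 40\right) \left(- \frac{1}{1074}\right) 2 i \sqrt{2} = \left(4 + 40\right) \left(- \frac{1}{1074}\right) 2 i \sqrt{2} = 44 \left(- \frac{1}{1074}\right) 2 i \sqrt{2} = - \frac{22 \cdot 2 i \sqrt{2}}{537} = - \frac{44 i \sqrt{2}}{537}$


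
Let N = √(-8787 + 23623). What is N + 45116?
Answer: 45116 + 2*√3709 ≈ 45238.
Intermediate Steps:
N = 2*√3709 (N = √14836 = 2*√3709 ≈ 121.80)
N + 45116 = 2*√3709 + 45116 = 45116 + 2*√3709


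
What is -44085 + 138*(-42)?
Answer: -49881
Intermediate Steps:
-44085 + 138*(-42) = -44085 - 5796 = -49881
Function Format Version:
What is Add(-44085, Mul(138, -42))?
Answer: -49881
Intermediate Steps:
Add(-44085, Mul(138, -42)) = Add(-44085, -5796) = -49881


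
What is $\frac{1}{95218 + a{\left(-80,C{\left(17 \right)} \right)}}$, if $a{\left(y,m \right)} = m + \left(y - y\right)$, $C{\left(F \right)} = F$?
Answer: $\frac{1}{95235} \approx 1.05 \cdot 10^{-5}$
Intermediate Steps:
$a{\left(y,m \right)} = m$ ($a{\left(y,m \right)} = m + 0 = m$)
$\frac{1}{95218 + a{\left(-80,C{\left(17 \right)} \right)}} = \frac{1}{95218 + 17} = \frac{1}{95235}$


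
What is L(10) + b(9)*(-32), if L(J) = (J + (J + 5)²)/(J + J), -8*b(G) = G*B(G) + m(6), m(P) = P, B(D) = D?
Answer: 1439/4 ≈ 359.75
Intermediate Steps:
b(G) = -¾ - G²/8 (b(G) = -(G*G + 6)/8 = -(G² + 6)/8 = -(6 + G²)/8 = -¾ - G²/8)
L(J) = (J + (5 + J)²)/(2*J) (L(J) = (J + (5 + J)²)/((2*J)) = (J + (5 + J)²)*(1/(2*J)) = (J + (5 + J)²)/(2*J))
L(10) + b(9)*(-32) = (½)*(10 + (5 + 10)²)/10 + (-¾ - ⅛*9²)*(-32) = (½)*(⅒)*(10 + 15²) + (-¾ - ⅛*81)*(-32) = (½)*(⅒)*(10 + 225) + (-¾ - 81/8)*(-32) = (½)*(⅒)*235 - 87/8*(-32) = 47/4 + 348 = 1439/4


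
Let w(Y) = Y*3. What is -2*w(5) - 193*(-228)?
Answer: 43974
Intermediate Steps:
w(Y) = 3*Y
-2*w(5) - 193*(-228) = -6*5 - 193*(-228) = -2*15 + 44004 = -30 + 44004 = 43974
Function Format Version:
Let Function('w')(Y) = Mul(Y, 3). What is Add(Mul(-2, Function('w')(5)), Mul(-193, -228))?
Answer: 43974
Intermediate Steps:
Function('w')(Y) = Mul(3, Y)
Add(Mul(-2, Function('w')(5)), Mul(-193, -228)) = Add(Mul(-2, Mul(3, 5)), Mul(-193, -228)) = Add(Mul(-2, 15), 44004) = Add(-30, 44004) = 43974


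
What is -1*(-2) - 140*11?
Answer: -1538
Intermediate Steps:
-1*(-2) - 140*11 = 2 - 1540 = -1538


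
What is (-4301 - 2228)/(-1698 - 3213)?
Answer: 6529/4911 ≈ 1.3295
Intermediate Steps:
(-4301 - 2228)/(-1698 - 3213) = -6529/(-4911) = -6529*(-1/4911) = 6529/4911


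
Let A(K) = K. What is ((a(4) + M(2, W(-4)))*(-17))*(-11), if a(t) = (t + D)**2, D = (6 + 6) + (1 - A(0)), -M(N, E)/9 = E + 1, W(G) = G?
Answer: 59092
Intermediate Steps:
M(N, E) = -9 - 9*E (M(N, E) = -9*(E + 1) = -9*(1 + E) = -9 - 9*E)
D = 13 (D = (6 + 6) + (1 - 1*0) = 12 + (1 + 0) = 12 + 1 = 13)
a(t) = (13 + t)**2 (a(t) = (t + 13)**2 = (13 + t)**2)
((a(4) + M(2, W(-4)))*(-17))*(-11) = (((13 + 4)**2 + (-9 - 9*(-4)))*(-17))*(-11) = ((17**2 + (-9 + 36))*(-17))*(-11) = ((289 + 27)*(-17))*(-11) = (316*(-17))*(-11) = -5372*(-11) = 59092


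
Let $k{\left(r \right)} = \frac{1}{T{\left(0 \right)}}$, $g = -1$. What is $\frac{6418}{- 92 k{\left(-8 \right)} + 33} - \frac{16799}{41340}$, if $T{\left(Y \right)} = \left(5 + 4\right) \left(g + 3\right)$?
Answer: $\frac{2383664531}{10376340} \approx 229.72$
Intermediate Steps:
$T{\left(Y \right)} = 18$ ($T{\left(Y \right)} = \left(5 + 4\right) \left(-1 + 3\right) = 9 \cdot 2 = 18$)
$k{\left(r \right)} = \frac{1}{18}$
$\frac{6418}{- 92 k{\left(-8 \right)} + 33} - \frac{16799}{41340} = \frac{6418}{\left(-92\right) \frac{1}{18} + 33} - \frac{16799}{41340} = \frac{6418}{- \frac{46}{9} + 33} - \frac{16799}{41340} = \frac{6418}{\frac{251}{9}} - \frac{16799}{41340} = 6418 \cdot \frac{9}{251} - \frac{16799}{41340} = \frac{57762}{251} - \frac{16799}{41340} = \frac{2383664531}{10376340}$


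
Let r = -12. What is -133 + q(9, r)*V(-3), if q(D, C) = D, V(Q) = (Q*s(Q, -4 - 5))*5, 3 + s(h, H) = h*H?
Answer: -3373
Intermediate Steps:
s(h, H) = -3 + H*h (s(h, H) = -3 + h*H = -3 + H*h)
V(Q) = 5*Q*(-3 - 9*Q) (V(Q) = (Q*(-3 + (-4 - 5)*Q))*5 = (Q*(-3 - 9*Q))*5 = 5*Q*(-3 - 9*Q))
-133 + q(9, r)*V(-3) = -133 + 9*(-15*(-3)*(1 + 3*(-3))) = -133 + 9*(-15*(-3)*(1 - 9)) = -133 + 9*(-15*(-3)*(-8)) = -133 + 9*(-360) = -133 - 3240 = -3373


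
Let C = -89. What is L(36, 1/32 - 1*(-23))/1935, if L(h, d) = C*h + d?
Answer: -101791/61920 ≈ -1.6439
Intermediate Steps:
L(h, d) = d - 89*h (L(h, d) = -89*h + d = d - 89*h)
L(36, 1/32 - 1*(-23))/1935 = ((1/32 - 1*(-23)) - 89*36)/1935 = ((1/32 + 23) - 3204)*(1/1935) = (737/32 - 3204)*(1/1935) = -101791/32*1/1935 = -101791/61920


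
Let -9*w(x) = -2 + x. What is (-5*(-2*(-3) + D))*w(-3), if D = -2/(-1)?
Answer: -200/9 ≈ -22.222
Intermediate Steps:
D = 2 (D = -2*(-1) = 2)
w(x) = 2/9 - x/9 (w(x) = -(-2 + x)/9 = 2/9 - x/9)
(-5*(-2*(-3) + D))*w(-3) = (-5*(-2*(-3) + 2))*(2/9 - 1/9*(-3)) = (-5*(6 + 2))*(2/9 + 1/3) = -5*8*(5/9) = -40*5/9 = -200/9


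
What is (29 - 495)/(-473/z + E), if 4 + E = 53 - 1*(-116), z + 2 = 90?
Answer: -3728/1277 ≈ -2.9193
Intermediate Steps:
z = 88 (z = -2 + 90 = 88)
E = 165 (E = -4 + (53 - 1*(-116)) = -4 + (53 + 116) = -4 + 169 = 165)
(29 - 495)/(-473/z + E) = (29 - 495)/(-473/88 + 165) = -466/(-473*1/88 + 165) = -466/(-43/8 + 165) = -466/1277/8 = -466*8/1277 = -3728/1277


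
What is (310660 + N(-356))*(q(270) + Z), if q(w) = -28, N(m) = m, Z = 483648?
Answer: 150069220480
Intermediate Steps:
(310660 + N(-356))*(q(270) + Z) = (310660 - 356)*(-28 + 483648) = 310304*483620 = 150069220480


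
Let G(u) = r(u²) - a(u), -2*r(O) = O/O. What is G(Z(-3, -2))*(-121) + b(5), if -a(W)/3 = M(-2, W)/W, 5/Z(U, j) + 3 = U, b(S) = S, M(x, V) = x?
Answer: -8057/10 ≈ -805.70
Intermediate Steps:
Z(U, j) = 5/(-3 + U)
a(W) = 6/W (a(W) = -(-6)/W = 6/W)
r(O) = -½ (r(O) = -O/(2*O) = -½*1 = -½)
G(u) = -½ - 6/u
G(Z(-3, -2))*(-121) + b(5) = ((-12 - 5/(-3 - 3))/(2*((5/(-3 - 3)))))*(-121) + 5 = ((-12 - 5/(-6))/(2*((5/(-6)))))*(-121) + 5 = ((-12 - 5*(-1)/6)/(2*((5*(-⅙)))))*(-121) + 5 = ((-12 - 1*(-⅚))/(2*(-⅚)))*(-121) + 5 = ((½)*(-6/5)*(-12 + ⅚))*(-121) + 5 = ((½)*(-6/5)*(-67/6))*(-121) + 5 = (67/10)*(-121) + 5 = -8107/10 + 5 = -8057/10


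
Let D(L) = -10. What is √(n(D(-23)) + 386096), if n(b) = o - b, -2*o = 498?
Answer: 3*√42873 ≈ 621.17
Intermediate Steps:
o = -249 (o = -½*498 = -249)
n(b) = -249 - b
√(n(D(-23)) + 386096) = √((-249 - 1*(-10)) + 386096) = √((-249 + 10) + 386096) = √(-239 + 386096) = √385857 = 3*√42873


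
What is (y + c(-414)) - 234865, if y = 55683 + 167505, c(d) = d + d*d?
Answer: 159305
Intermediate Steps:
c(d) = d + d**2
y = 223188
(y + c(-414)) - 234865 = (223188 - 414*(1 - 414)) - 234865 = (223188 - 414*(-413)) - 234865 = (223188 + 170982) - 234865 = 394170 - 234865 = 159305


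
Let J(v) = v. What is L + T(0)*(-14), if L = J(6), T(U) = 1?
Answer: -8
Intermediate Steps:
L = 6
L + T(0)*(-14) = 6 + 1*(-14) = 6 - 14 = -8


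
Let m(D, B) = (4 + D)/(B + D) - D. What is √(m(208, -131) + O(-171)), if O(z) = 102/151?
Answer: 5*I*√1106216034/11627 ≈ 14.303*I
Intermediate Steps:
m(D, B) = -D + (4 + D)/(B + D) (m(D, B) = (4 + D)/(B + D) - D = -D + (4 + D)/(B + D))
O(z) = 102/151 (O(z) = 102*(1/151) = 102/151)
√(m(208, -131) + O(-171)) = √((4 + 208 - 1*208² - 1*(-131)*208)/(-131 + 208) + 102/151) = √((4 + 208 - 1*43264 + 27248)/77 + 102/151) = √((4 + 208 - 43264 + 27248)/77 + 102/151) = √((1/77)*(-15804) + 102/151) = √(-15804/77 + 102/151) = √(-2378550/11627) = 5*I*√1106216034/11627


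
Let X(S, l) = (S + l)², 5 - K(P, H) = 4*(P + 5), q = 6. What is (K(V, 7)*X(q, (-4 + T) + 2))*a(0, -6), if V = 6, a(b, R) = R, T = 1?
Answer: 5850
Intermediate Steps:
K(P, H) = -15 - 4*P (K(P, H) = 5 - 4*(P + 5) = 5 - 4*(5 + P) = 5 - (20 + 4*P) = 5 + (-20 - 4*P) = -15 - 4*P)
(K(V, 7)*X(q, (-4 + T) + 2))*a(0, -6) = ((-15 - 4*6)*(6 + ((-4 + 1) + 2))²)*(-6) = ((-15 - 24)*(6 + (-3 + 2))²)*(-6) = -39*(6 - 1)²*(-6) = -39*5²*(-6) = -39*25*(-6) = -975*(-6) = 5850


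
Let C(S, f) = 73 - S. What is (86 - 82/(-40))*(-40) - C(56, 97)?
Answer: -3539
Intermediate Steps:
(86 - 82/(-40))*(-40) - C(56, 97) = (86 - 82/(-40))*(-40) - (73 - 1*56) = (86 - 82*(-1/40))*(-40) - (73 - 56) = (86 + 41/20)*(-40) - 1*17 = (1761/20)*(-40) - 17 = -3522 - 17 = -3539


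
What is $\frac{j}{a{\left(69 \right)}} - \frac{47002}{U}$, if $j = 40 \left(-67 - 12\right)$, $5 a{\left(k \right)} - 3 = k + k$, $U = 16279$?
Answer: $- \frac{263835482}{2295339} \approx -114.94$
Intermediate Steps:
$a{\left(k \right)} = \frac{3}{5} + \frac{2 k}{5}$ ($a{\left(k \right)} = \frac{3}{5} + \frac{k + k}{5} = \frac{3}{5} + \frac{2 k}{5}$)
$j = -3160$ ($j = 40 \left(-79\right) = -3160$)
$\frac{j}{a{\left(69 \right)}} - \frac{47002}{U} = - \frac{3160}{\frac{3}{5} + \frac{2}{5} \cdot 69} - \frac{47002}{16279} = - \frac{3160}{\frac{3}{5} + \frac{138}{5}} - \frac{47002}{16279} = - \frac{3160}{\frac{141}{5}} - \frac{47002}{16279} = \left(-3160\right) \frac{5}{141} - \frac{47002}{16279} = - \frac{15800}{141} - \frac{47002}{16279} = - \frac{263835482}{2295339}$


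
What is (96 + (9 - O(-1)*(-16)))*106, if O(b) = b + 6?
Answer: 19610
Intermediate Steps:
O(b) = 6 + b
(96 + (9 - O(-1)*(-16)))*106 = (96 + (9 - (6 - 1)*(-16)))*106 = (96 + (9 - 5*(-16)))*106 = (96 + (9 - 1*(-80)))*106 = (96 + (9 + 80))*106 = (96 + 89)*106 = 185*106 = 19610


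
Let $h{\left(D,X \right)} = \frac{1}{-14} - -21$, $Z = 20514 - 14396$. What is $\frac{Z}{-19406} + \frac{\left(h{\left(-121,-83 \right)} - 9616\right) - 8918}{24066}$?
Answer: $- \frac{3545503165}{3269173572} \approx -1.0845$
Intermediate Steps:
$Z = 6118$
$h{\left(D,X \right)} = \frac{293}{14}$ ($h{\left(D,X \right)} = - \frac{1}{14} + 21 = \frac{293}{14}$)
$\frac{Z}{-19406} + \frac{\left(h{\left(-121,-83 \right)} - 9616\right) - 8918}{24066} = \frac{6118}{-19406} + \frac{\left(\frac{293}{14} - 9616\right) - 8918}{24066} = 6118 \left(- \frac{1}{19406}\right) + \left(- \frac{134331}{14} - 8918\right) \frac{1}{24066} = - \frac{3059}{9703} - \frac{259183}{336924} = - \frac{3545503165}{3269173572}$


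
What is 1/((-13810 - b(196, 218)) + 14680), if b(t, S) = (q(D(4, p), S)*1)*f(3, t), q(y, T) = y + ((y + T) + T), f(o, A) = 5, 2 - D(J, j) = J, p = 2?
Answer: -1/1290 ≈ -0.00077519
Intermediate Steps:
D(J, j) = 2 - J
q(y, T) = 2*T + 2*y (q(y, T) = y + ((T + y) + T) = y + (y + 2*T) = 2*T + 2*y)
b(t, S) = -20 + 10*S (b(t, S) = ((2*S + 2*(2 - 1*4))*1)*5 = ((2*S + 2*(2 - 4))*1)*5 = ((2*S + 2*(-2))*1)*5 = ((2*S - 4)*1)*5 = ((-4 + 2*S)*1)*5 = (-4 + 2*S)*5 = -20 + 10*S)
1/((-13810 - b(196, 218)) + 14680) = 1/((-13810 - (-20 + 10*218)) + 14680) = 1/((-13810 - (-20 + 2180)) + 14680) = 1/((-13810 - 1*2160) + 14680) = 1/((-13810 - 2160) + 14680) = 1/(-15970 + 14680) = 1/(-1290) = -1/1290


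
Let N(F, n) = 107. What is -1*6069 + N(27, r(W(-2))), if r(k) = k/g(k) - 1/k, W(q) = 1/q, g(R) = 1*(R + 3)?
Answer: -5962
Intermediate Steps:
g(R) = 3 + R (g(R) = 1*(3 + R) = 3 + R)
W(q) = 1/q
r(k) = -1/k + k/(3 + k) (r(k) = k/(3 + k) - 1/k = -1/k + k/(3 + k))
-1*6069 + N(27, r(W(-2))) = -1*6069 + 107 = -6069 + 107 = -5962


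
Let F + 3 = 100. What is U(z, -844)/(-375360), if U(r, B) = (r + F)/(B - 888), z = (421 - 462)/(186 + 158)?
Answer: 483/3241195520 ≈ 1.4902e-7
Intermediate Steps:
F = 97 (F = -3 + 100 = 97)
z = -41/344 ≈ -0.11919
U(r, B) = (97 + r)/(-888 + B) (U(r, B) = (r + 97)/(B - 888) = (97 + r)/(-888 + B))
U(z, -844)/(-375360) = ((97 - 41/344)/(-888 - 844))/(-375360) = ((33327/344)/(-1732))*(-1/375360) = -1/1732*33327/344*(-1/375360) = -33327/595808*(-1/375360) = 483/3241195520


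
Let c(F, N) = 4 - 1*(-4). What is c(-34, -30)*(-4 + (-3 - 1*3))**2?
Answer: 800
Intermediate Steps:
c(F, N) = 8 (c(F, N) = 4 + 4 = 8)
c(-34, -30)*(-4 + (-3 - 1*3))**2 = 8*(-4 + (-3 - 1*3))**2 = 8*(-4 + (-3 - 3))**2 = 8*(-4 - 6)**2 = 8*(-10)**2 = 8*100 = 800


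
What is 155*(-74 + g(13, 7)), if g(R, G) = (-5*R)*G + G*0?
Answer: -81995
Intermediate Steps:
g(R, G) = -5*G*R (g(R, G) = -5*G*R + 0 = -5*G*R)
155*(-74 + g(13, 7)) = 155*(-74 - 5*7*13) = 155*(-74 - 455) = 155*(-529) = -81995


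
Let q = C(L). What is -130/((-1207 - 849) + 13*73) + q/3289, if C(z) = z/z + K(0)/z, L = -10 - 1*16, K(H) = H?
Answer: 428677/3640923 ≈ 0.11774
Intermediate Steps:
L = -26 (L = -10 - 16 = -26)
C(z) = 1 (C(z) = z/z + 0/z = 1 + 0 = 1)
q = 1
-130/((-1207 - 849) + 13*73) + q/3289 = -130/((-1207 - 849) + 13*73) + 1/3289 = -130/(-2056 + 949) + 1*(1/3289) = -130/(-1107) + 1/3289 = -130*(-1/1107) + 1/3289 = 130/1107 + 1/3289 = 428677/3640923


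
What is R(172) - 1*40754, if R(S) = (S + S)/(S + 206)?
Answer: -7702334/189 ≈ -40753.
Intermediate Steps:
R(S) = 2*S/(206 + S) (R(S) = (2*S)/(206 + S) = 2*S/(206 + S))
R(172) - 1*40754 = 2*172/(206 + 172) - 1*40754 = 2*172/378 - 40754 = 2*172*(1/378) - 40754 = 172/189 - 40754 = -7702334/189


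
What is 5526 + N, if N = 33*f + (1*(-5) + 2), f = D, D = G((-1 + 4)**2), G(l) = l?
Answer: 5820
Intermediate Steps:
D = 9 (D = (-1 + 4)**2 = 3**2 = 9)
f = 9
N = 294 (N = 33*9 + (1*(-5) + 2) = 297 + (-5 + 2) = 297 - 3 = 294)
5526 + N = 5526 + 294 = 5820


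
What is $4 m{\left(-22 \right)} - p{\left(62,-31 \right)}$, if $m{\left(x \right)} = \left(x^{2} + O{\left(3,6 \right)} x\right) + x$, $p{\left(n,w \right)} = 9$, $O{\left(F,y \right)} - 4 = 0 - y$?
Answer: $2015$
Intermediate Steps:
$O{\left(F,y \right)} = 4 - y$ ($O{\left(F,y \right)} = 4 + \left(0 - y\right) = 4 - y$)
$m{\left(x \right)} = x^{2} - x$ ($m{\left(x \right)} = \left(x^{2} + \left(4 - 6\right) x\right) + x = \left(x^{2} - 2 x\right) + x = x^{2} - x$)
$4 m{\left(-22 \right)} - p{\left(62,-31 \right)} = 4 \left(- 22 \left(-1 - 22\right)\right) - 9 = 4 \left(\left(-22\right) \left(-23\right)\right) - 9 = 4 \cdot 506 - 9 = 2024 - 9 = 2015$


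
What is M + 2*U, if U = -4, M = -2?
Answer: -10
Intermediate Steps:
M + 2*U = -2 + 2*(-4) = -2 - 8 = -10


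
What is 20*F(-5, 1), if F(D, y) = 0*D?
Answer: 0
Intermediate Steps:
F(D, y) = 0
20*F(-5, 1) = 20*0 = 0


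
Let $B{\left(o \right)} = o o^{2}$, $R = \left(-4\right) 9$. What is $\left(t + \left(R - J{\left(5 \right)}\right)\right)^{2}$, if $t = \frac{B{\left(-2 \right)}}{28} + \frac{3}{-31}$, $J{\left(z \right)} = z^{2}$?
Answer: $\frac{177422400}{47089} \approx 3767.8$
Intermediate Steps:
$R = -36$
$B{\left(o \right)} = o^{3}$
$t = - \frac{83}{217}$ ($t = \frac{\left(-2\right)^{3}}{28} + \frac{3}{-31} = \left(-8\right) \frac{1}{28} + 3 \left(- \frac{1}{31}\right) = - \frac{2}{7} - \frac{3}{31} = - \frac{83}{217} \approx -0.38249$)
$\left(t + \left(R - J{\left(5 \right)}\right)\right)^{2} = \left(- \frac{83}{217} - 61\right)^{2} = \left(- \frac{13320}{217}\right)^{2} = \frac{177422400}{47089}$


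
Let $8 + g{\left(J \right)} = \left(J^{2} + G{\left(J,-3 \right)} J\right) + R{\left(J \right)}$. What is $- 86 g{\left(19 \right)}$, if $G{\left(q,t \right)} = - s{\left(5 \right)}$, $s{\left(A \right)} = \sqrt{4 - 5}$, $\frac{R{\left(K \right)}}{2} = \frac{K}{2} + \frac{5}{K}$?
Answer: $- \frac{608708}{19} + 1634 i \approx -32037.0 + 1634.0 i$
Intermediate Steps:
$R{\left(K \right)} = K + \frac{10}{K}$ ($R{\left(K \right)} = 2 \left(\frac{K}{2} + \frac{5}{K}\right) = K + \frac{10}{K}$)
$s{\left(A \right)} = i$ ($s{\left(A \right)} = \sqrt{-1} = i$)
$G{\left(q,t \right)} = - i$
$g{\left(J \right)} = -8 + J + J^{2} + \frac{10}{J} - i J$ ($g{\left(J \right)} = -8 + \left(\left(J^{2} + - i J\right) + \left(J + \frac{10}{J}\right)\right) = -8 + \left(\left(J^{2} - i J\right) + \left(J + \frac{10}{J}\right)\right) = -8 + \left(J + J^{2} + \frac{10}{J} - i J\right) = -8 + J + J^{2} + \frac{10}{J} - i J$)
$- 86 g{\left(19 \right)} = - 86 \left(-8 + 19 + 19^{2} + \frac{10}{19} - i 19\right) = - 86 \left(-8 + 19 + 361 + 10 \cdot \frac{1}{19} - 19 i\right) = - 86 \left(-8 + 19 + 361 + \frac{10}{19} - 19 i\right) = - 86 \left(\frac{7078}{19} - 19 i\right) = - \frac{608708}{19} + 1634 i$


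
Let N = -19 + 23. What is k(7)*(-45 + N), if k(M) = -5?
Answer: 205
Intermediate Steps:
N = 4
k(7)*(-45 + N) = -5*(-45 + 4) = -5*(-41) = 205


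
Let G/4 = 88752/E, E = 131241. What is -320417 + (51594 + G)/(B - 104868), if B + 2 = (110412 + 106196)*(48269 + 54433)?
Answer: -155914022597544287000/486597223613831 ≈ -3.2042e+5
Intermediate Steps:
B = 22246074814 (B = -2 + (110412 + 106196)*(48269 + 54433) = -2 + 216608*102702 = -2 + 22246074816 = 22246074814)
G = 118336/43747 (G = 4*(88752/131241) = 4*(88752*(1/131241)) = 4*(29584/43747) = 118336/43747 ≈ 2.7050)
-320417 + (51594 + G)/(B - 104868) = -320417 + (51594 + 118336/43747)/(22246074814 - 104868) = -320417 + (2257201054/43747)/22245969946 = -320417 + (2257201054/43747)*(1/22245969946) = -320417 + 1128600527/486597223613831 = -155914022597544287000/486597223613831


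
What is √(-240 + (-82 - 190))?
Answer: 16*I*√2 ≈ 22.627*I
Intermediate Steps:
√(-240 + (-82 - 190)) = √(-240 - 272) = √(-512) = 16*I*√2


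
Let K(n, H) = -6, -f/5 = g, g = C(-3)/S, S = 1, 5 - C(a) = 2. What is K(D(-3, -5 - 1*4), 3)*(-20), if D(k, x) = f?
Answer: 120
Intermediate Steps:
C(a) = 3 (C(a) = 5 - 1*2 = 5 - 2 = 3)
g = 3 (g = 3/1 = 3*1 = 3)
f = -15 (f = -5*3 = -15)
D(k, x) = -15
K(D(-3, -5 - 1*4), 3)*(-20) = -6*(-20) = 120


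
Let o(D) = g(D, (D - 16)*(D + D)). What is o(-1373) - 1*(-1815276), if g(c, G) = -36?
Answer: 1815240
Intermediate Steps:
o(D) = -36
o(-1373) - 1*(-1815276) = -36 - 1*(-1815276) = -36 + 1815276 = 1815240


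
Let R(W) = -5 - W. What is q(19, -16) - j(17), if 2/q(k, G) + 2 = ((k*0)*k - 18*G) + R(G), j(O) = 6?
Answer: -1780/297 ≈ -5.9933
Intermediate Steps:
q(k, G) = 2/(-7 - 19*G) (q(k, G) = 2/(-2 + (((k*0)*k - 18*G) + (-5 - G))) = 2/(-2 + ((0*k - 18*G) + (-5 - G))) = 2/(-2 + ((0 - 18*G) + (-5 - G))) = 2/(-2 + (-18*G + (-5 - G))) = 2/(-2 + (-5 - 19*G)) = 2/(-7 - 19*G))
q(19, -16) - j(17) = -2/(7 + 19*(-16)) - 1*6 = -2/(7 - 304) - 6 = -2/(-297) - 6 = -2*(-1/297) - 6 = 2/297 - 6 = -1780/297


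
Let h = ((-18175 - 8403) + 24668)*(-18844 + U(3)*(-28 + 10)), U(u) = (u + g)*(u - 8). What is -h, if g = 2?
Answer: -35132540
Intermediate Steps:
U(u) = (-8 + u)*(2 + u) (U(u) = (u + 2)*(u - 8) = (2 + u)*(-8 + u) = (-8 + u)*(2 + u))
h = 35132540 (h = ((-18175 - 8403) + 24668)*(-18844 + (-16 + 3² - 6*3)*(-28 + 10)) = (-26578 + 24668)*(-18844 + (-16 + 9 - 18)*(-18)) = -1910*(-18844 - 25*(-18)) = -1910*(-18844 + 450) = -1910*(-18394) = 35132540)
-h = -1*35132540 = -35132540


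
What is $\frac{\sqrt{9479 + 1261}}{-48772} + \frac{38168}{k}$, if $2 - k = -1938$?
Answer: $\frac{9542}{485} - \frac{\sqrt{2685}}{24386} \approx 19.672$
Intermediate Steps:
$k = 1940$ ($k = 2 - -1938 = 2 + 1938 = 1940$)
$\frac{\sqrt{9479 + 1261}}{-48772} + \frac{38168}{k} = \frac{\sqrt{9479 + 1261}}{-48772} + \frac{38168}{1940} = \sqrt{10740} \left(- \frac{1}{48772}\right) + 38168 \cdot \frac{1}{1940} = 2 \sqrt{2685} \left(- \frac{1}{48772}\right) + \frac{9542}{485} = - \frac{\sqrt{2685}}{24386} + \frac{9542}{485} = \frac{9542}{485} - \frac{\sqrt{2685}}{24386}$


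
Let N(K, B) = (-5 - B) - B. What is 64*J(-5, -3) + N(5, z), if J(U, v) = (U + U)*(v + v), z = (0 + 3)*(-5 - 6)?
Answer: 3901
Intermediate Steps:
z = -33 (z = 3*(-11) = -33)
J(U, v) = 4*U*v (J(U, v) = (2*U)*(2*v) = 4*U*v)
N(K, B) = -5 - 2*B
64*J(-5, -3) + N(5, z) = 64*(4*(-5)*(-3)) + (-5 - 2*(-33)) = 64*60 + (-5 + 66) = 3840 + 61 = 3901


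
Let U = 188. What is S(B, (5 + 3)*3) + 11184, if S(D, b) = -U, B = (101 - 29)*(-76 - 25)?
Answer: 10996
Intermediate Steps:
B = -7272 (B = 72*(-101) = -7272)
S(D, b) = -188 (S(D, b) = -1*188 = -188)
S(B, (5 + 3)*3) + 11184 = -188 + 11184 = 10996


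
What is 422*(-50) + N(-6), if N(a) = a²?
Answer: -21064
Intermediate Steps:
422*(-50) + N(-6) = 422*(-50) + (-6)² = -21100 + 36 = -21064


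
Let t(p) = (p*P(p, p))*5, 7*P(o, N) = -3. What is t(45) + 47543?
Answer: 332126/7 ≈ 47447.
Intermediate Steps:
P(o, N) = -3/7 (P(o, N) = (1/7)*(-3) = -3/7)
t(p) = -15*p/7 (t(p) = (p*(-3/7))*5 = -3*p/7*5 = -15*p/7)
t(45) + 47543 = -15/7*45 + 47543 = -675/7 + 47543 = 332126/7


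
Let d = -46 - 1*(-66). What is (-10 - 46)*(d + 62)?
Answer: -4592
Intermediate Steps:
d = 20 (d = -46 + 66 = 20)
(-10 - 46)*(d + 62) = (-10 - 46)*(20 + 62) = -56*82 = -4592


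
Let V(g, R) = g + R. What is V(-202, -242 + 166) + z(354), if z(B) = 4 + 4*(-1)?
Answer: -278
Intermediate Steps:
z(B) = 0 (z(B) = 4 - 4 = 0)
V(g, R) = R + g
V(-202, -242 + 166) + z(354) = ((-242 + 166) - 202) + 0 = (-76 - 202) + 0 = -278 + 0 = -278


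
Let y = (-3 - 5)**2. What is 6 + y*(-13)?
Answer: -826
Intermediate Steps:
y = 64 (y = (-8)**2 = 64)
6 + y*(-13) = 6 + 64*(-13) = 6 - 832 = -826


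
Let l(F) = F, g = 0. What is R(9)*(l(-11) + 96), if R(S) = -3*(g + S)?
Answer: -2295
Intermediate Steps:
R(S) = -3*S (R(S) = -3*(0 + S) = -3*S)
R(9)*(l(-11) + 96) = (-3*9)*(-11 + 96) = -27*85 = -2295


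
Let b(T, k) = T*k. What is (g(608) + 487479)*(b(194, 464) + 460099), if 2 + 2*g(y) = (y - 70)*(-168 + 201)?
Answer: 273052330825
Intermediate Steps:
g(y) = -1156 + 33*y/2 (g(y) = -1 + ((y - 70)*(-168 + 201))/2 = -1 + ((-70 + y)*33)/2 = -1 + (-2310 + 33*y)/2 = -1 + (-1155 + 33*y/2) = -1156 + 33*y/2)
(g(608) + 487479)*(b(194, 464) + 460099) = ((-1156 + (33/2)*608) + 487479)*(194*464 + 460099) = ((-1156 + 10032) + 487479)*(90016 + 460099) = (8876 + 487479)*550115 = 496355*550115 = 273052330825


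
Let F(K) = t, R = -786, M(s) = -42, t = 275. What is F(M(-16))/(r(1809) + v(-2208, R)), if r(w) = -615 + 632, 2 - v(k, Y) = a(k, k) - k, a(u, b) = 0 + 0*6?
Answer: -25/199 ≈ -0.12563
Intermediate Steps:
a(u, b) = 0 (a(u, b) = 0 + 0 = 0)
v(k, Y) = 2 + k (v(k, Y) = 2 - (0 - k) = 2 - (-1)*k = 2 + k)
F(K) = 275
r(w) = 17
F(M(-16))/(r(1809) + v(-2208, R)) = 275/(17 + (2 - 2208)) = 275/(17 - 2206) = 275/(-2189) = 275*(-1/2189) = -25/199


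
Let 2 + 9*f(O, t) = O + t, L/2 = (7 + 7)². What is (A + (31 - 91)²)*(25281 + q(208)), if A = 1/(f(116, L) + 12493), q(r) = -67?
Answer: 10251881514126/112943 ≈ 9.0770e+7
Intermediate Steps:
L = 392 (L = 2*(7 + 7)² = 2*14² = 2*196 = 392)
f(O, t) = -2/9 + O/9 + t/9 (f(O, t) = -2/9 + (O + t)/9 = -2/9 + (O/9 + t/9) = -2/9 + O/9 + t/9)
A = 9/112943 (A = 1/((-2/9 + (⅑)*116 + (⅑)*392) + 12493) = 1/((-2/9 + 116/9 + 392/9) + 12493) = 1/(506/9 + 12493) = 1/(112943/9) = 9/112943 ≈ 7.9686e-5)
(A + (31 - 91)²)*(25281 + q(208)) = (9/112943 + (31 - 91)²)*(25281 - 67) = (9/112943 + (-60)²)*25214 = (9/112943 + 3600)*25214 = (406594809/112943)*25214 = 10251881514126/112943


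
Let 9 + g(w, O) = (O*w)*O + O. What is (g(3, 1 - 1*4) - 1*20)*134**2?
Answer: -89780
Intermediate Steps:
g(w, O) = -9 + O + w*O**2 (g(w, O) = -9 + ((O*w)*O + O) = -9 + (w*O**2 + O) = -9 + (O + w*O**2) = -9 + O + w*O**2)
(g(3, 1 - 1*4) - 1*20)*134**2 = ((-9 + (1 - 1*4) + 3*(1 - 1*4)**2) - 1*20)*134**2 = ((-9 + (1 - 4) + 3*(1 - 4)**2) - 20)*17956 = ((-9 - 3 + 3*(-3)**2) - 20)*17956 = ((-9 - 3 + 3*9) - 20)*17956 = ((-9 - 3 + 27) - 20)*17956 = (15 - 20)*17956 = -5*17956 = -89780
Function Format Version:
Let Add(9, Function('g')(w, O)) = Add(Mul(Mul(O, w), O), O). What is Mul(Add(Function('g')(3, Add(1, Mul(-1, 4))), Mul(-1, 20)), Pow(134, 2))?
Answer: -89780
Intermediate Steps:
Function('g')(w, O) = Add(-9, O, Mul(w, Pow(O, 2))) (Function('g')(w, O) = Add(-9, Add(Mul(Mul(O, w), O), O)) = Add(-9, Add(Mul(w, Pow(O, 2)), O)) = Add(-9, Add(O, Mul(w, Pow(O, 2)))) = Add(-9, O, Mul(w, Pow(O, 2))))
Mul(Add(Function('g')(3, Add(1, Mul(-1, 4))), Mul(-1, 20)), Pow(134, 2)) = Mul(Add(Add(-9, Add(1, Mul(-1, 4)), Mul(3, Pow(Add(1, Mul(-1, 4)), 2))), Mul(-1, 20)), Pow(134, 2)) = Mul(Add(Add(-9, Add(1, -4), Mul(3, Pow(Add(1, -4), 2))), -20), 17956) = Mul(Add(Add(-9, -3, Mul(3, Pow(-3, 2))), -20), 17956) = Mul(Add(Add(-9, -3, Mul(3, 9)), -20), 17956) = Mul(Add(Add(-9, -3, 27), -20), 17956) = Mul(Add(15, -20), 17956) = Mul(-5, 17956) = -89780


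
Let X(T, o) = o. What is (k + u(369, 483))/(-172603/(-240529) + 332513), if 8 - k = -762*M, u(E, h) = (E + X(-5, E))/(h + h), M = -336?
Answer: -9914543082989/12876649908780 ≈ -0.76996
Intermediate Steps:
u(E, h) = E/h (u(E, h) = (E + E)/(h + h) = (2*E)/((2*h)) = (2*E)*(1/(2*h)) = E/h)
k = -256024 (k = 8 - (-762)*(-336) = 8 - 1*256032 = 8 - 256032 = -256024)
(k + u(369, 483))/(-172603/(-240529) + 332513) = (-256024 + 369/483)/(-172603/(-240529) + 332513) = (-256024 + 369*(1/483))/(-172603*(-1/240529) + 332513) = (-256024 + 123/161)/(172603/240529 + 332513) = -41219741/(161*79979191980/240529) = -41219741/161*240529/79979191980 = -9914543082989/12876649908780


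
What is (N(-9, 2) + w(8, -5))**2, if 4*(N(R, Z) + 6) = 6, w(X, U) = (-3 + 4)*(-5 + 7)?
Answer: 25/4 ≈ 6.2500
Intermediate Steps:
w(X, U) = 2 (w(X, U) = 1*2 = 2)
N(R, Z) = -9/2 (N(R, Z) = -6 + (1/4)*6 = -6 + 3/2 = -9/2)
(N(-9, 2) + w(8, -5))**2 = (-9/2 + 2)**2 = (-5/2)**2 = 25/4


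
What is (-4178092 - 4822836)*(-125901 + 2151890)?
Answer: -18235781117792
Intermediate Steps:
(-4178092 - 4822836)*(-125901 + 2151890) = -9000928*2025989 = -18235781117792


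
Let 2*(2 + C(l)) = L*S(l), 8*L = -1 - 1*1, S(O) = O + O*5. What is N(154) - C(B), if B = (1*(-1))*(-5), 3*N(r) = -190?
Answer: -691/12 ≈ -57.583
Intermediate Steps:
N(r) = -190/3 (N(r) = (1/3)*(-190) = -190/3)
B = 5 (B = -1*(-5) = 5)
S(O) = 6*O (S(O) = O + 5*O = 6*O)
L = -1/4 (L = (-1 - 1*1)/8 = (-1 - 1)/8 = (1/8)*(-2) = -1/4 ≈ -0.25000)
C(l) = -2 - 3*l/4 (C(l) = -2 + (-3*l/2)/2 = -2 - 3*l/4)
N(154) - C(B) = -190/3 - (-2 - 3/4*5) = -190/3 - (-2 - 15/4) = -190/3 - 1*(-23/4) = -190/3 + 23/4 = -691/12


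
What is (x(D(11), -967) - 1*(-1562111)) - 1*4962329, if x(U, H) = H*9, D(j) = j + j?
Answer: -3408921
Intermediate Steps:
D(j) = 2*j
x(U, H) = 9*H
(x(D(11), -967) - 1*(-1562111)) - 1*4962329 = (9*(-967) - 1*(-1562111)) - 1*4962329 = (-8703 + 1562111) - 4962329 = 1553408 - 4962329 = -3408921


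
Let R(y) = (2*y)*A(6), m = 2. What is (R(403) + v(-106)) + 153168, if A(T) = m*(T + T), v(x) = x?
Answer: 172406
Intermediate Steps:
A(T) = 4*T (A(T) = 2*(T + T) = 2*(2*T) = 4*T)
R(y) = 48*y (R(y) = (2*y)*(4*6) = (2*y)*24 = 48*y)
(R(403) + v(-106)) + 153168 = (48*403 - 106) + 153168 = (19344 - 106) + 153168 = 19238 + 153168 = 172406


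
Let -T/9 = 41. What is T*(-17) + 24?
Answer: 6297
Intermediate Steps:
T = -369 (T = -9*41 = -369)
T*(-17) + 24 = -369*(-17) + 24 = 6273 + 24 = 6297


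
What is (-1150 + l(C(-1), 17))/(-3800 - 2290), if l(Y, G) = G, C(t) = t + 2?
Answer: 1133/6090 ≈ 0.18604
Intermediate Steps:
C(t) = 2 + t
(-1150 + l(C(-1), 17))/(-3800 - 2290) = (-1150 + 17)/(-3800 - 2290) = -1133/(-6090) = -1133*(-1/6090) = 1133/6090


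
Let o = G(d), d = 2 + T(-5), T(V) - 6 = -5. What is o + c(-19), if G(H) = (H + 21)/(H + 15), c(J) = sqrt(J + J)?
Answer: 4/3 + I*sqrt(38) ≈ 1.3333 + 6.1644*I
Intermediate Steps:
T(V) = 1 (T(V) = 6 - 5 = 1)
c(J) = sqrt(2)*sqrt(J) (c(J) = sqrt(2*J) = sqrt(2)*sqrt(J))
d = 3 (d = 2 + 1 = 3)
G(H) = (21 + H)/(15 + H)
o = 4/3 (o = (21 + 3)/(15 + 3) = 24/18 = (1/18)*24 = 4/3 ≈ 1.3333)
o + c(-19) = 4/3 + sqrt(2)*sqrt(-19) = 4/3 + sqrt(2)*(I*sqrt(19)) = 4/3 + I*sqrt(38)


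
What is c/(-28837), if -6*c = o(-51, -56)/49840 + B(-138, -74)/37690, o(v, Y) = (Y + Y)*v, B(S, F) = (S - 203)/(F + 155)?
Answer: 31109129/47011324888620 ≈ 6.6174e-7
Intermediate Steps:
B(S, F) = (-203 + S)/(155 + F)
o(v, Y) = 2*Y*v (o(v, Y) = (2*Y)*v = 2*Y*v)
c = -31109129/1630243260 (c = -((2*(-56)*(-51))/49840 + ((-203 - 138)/(155 - 74))/37690)/6 = -(5712*(1/49840) + (-341/81)*(1/37690))/6 = -(51/445 + ((1/81)*(-341))*(1/37690))/6 = -(51/445 - 341/81*1/37690)/6 = -(51/445 - 341/3052890)/6 = -⅙*31109129/271707210 = -31109129/1630243260 ≈ -0.019083)
c/(-28837) = -31109129/1630243260/(-28837) = -31109129/1630243260*(-1/28837) = 31109129/47011324888620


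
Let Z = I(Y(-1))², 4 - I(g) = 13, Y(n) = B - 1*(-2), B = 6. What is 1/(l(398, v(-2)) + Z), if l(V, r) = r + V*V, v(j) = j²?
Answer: 1/158489 ≈ 6.3096e-6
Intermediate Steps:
Y(n) = 8 (Y(n) = 6 - 1*(-2) = 6 + 2 = 8)
I(g) = -9 (I(g) = 4 - 1*13 = 4 - 13 = -9)
Z = 81 (Z = (-9)² = 81)
l(V, r) = r + V²
1/(l(398, v(-2)) + Z) = 1/(((-2)² + 398²) + 81) = 1/((4 + 158404) + 81) = 1/(158408 + 81) = 1/158489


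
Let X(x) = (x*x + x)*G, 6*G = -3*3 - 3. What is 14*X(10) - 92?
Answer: -3172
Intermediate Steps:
G = -2 (G = (-3*3 - 3)/6 = (-9 - 3)/6 = (⅙)*(-12) = -2)
X(x) = -2*x - 2*x² (X(x) = (x*x + x)*(-2) = (x² + x)*(-2) = (x + x²)*(-2) = -2*x - 2*x²)
14*X(10) - 92 = 14*(-2*10*(1 + 10)) - 92 = 14*(-2*10*11) - 92 = 14*(-220) - 92 = -3080 - 92 = -3172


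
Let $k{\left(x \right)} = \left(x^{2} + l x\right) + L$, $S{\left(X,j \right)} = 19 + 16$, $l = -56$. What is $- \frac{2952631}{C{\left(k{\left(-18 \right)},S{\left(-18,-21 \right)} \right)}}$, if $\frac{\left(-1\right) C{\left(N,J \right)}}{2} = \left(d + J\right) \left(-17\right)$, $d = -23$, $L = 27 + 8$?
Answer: $- \frac{2952631}{408} \approx -7236.8$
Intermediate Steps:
$L = 35$
$S{\left(X,j \right)} = 35$
$k{\left(x \right)} = 35 + x^{2} - 56 x$ ($k{\left(x \right)} = \left(x^{2} - 56 x\right) + 35 = 35 + x^{2} - 56 x$)
$C{\left(N,J \right)} = -782 + 34 J$ ($C{\left(N,J \right)} = - 2 \left(-23 + J\right) \left(-17\right) = - 2 \left(391 - 17 J\right) = -782 + 34 J$)
$- \frac{2952631}{C{\left(k{\left(-18 \right)},S{\left(-18,-21 \right)} \right)}} = - \frac{2952631}{-782 + 34 \cdot 35} = - \frac{2952631}{-782 + 1190} = - \frac{2952631}{408}$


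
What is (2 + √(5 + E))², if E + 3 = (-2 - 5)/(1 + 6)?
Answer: 9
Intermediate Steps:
E = -4 (E = -3 + (-2 - 5)/(1 + 6) = -3 - 7/7 = -3 - 7*⅐ = -3 - 1 = -4)
(2 + √(5 + E))² = (2 + √(5 - 4))² = (2 + √1)² = (2 + 1)² = 3² = 9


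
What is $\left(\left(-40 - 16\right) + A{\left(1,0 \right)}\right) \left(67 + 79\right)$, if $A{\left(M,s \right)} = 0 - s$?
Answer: $-8176$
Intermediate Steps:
$A{\left(M,s \right)} = - s$
$\left(\left(-40 - 16\right) + A{\left(1,0 \right)}\right) \left(67 + 79\right) = \left(\left(-40 - 16\right) - 0\right) \left(67 + 79\right) = \left(-56 + 0\right) 146 = \left(-56\right) 146 = -8176$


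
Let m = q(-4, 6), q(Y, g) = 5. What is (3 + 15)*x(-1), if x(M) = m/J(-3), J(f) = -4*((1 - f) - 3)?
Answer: -45/2 ≈ -22.500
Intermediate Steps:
m = 5
J(f) = 8 + 4*f (J(f) = -4*(-2 - f) = 8 + 4*f)
x(M) = -5/4 (x(M) = 5/(8 + 4*(-3)) = 5/(8 - 12) = 5/(-4) = 5*(-¼) = -5/4)
(3 + 15)*x(-1) = (3 + 15)*(-5/4) = 18*(-5/4) = -45/2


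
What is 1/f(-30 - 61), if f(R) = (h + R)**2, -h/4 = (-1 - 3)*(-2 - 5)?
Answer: 1/41209 ≈ 2.4267e-5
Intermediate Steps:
h = -112 (h = -4*(-1 - 3)*(-2 - 5) = -(-16)*(-7) = -4*28 = -112)
f(R) = (-112 + R)**2
1/f(-30 - 61) = 1/((-112 + (-30 - 61))**2) = 1/((-112 - 91)**2) = 1/((-203)**2) = 1/41209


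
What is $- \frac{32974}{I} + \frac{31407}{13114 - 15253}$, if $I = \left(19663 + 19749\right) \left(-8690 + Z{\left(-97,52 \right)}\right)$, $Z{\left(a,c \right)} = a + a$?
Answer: $- \frac{1832776225545}{124823558152} \approx -14.683$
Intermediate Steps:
$Z{\left(a,c \right)} = 2 a$
$I = -350136208$ ($I = \left(19663 + 19749\right) \left(-8690 + 2 \left(-97\right)\right) = 39412 \left(-8690 - 194\right) = 39412 \left(-8884\right) = -350136208$)
$- \frac{32974}{I} + \frac{31407}{13114 - 15253} = - \frac{32974}{-350136208} + \frac{31407}{13114 - 15253} = \left(-32974\right) \left(- \frac{1}{350136208}\right) + \frac{31407}{-2139} = \frac{16487}{175068104} + 31407 \left(- \frac{1}{2139}\right) = \frac{16487}{175068104} - \frac{10469}{713} = - \frac{1832776225545}{124823558152}$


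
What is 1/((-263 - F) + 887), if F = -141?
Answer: 1/765 ≈ 0.0013072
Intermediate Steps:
1/((-263 - F) + 887) = 1/((-263 - 1*(-141)) + 887) = 1/((-263 + 141) + 887) = 1/(-122 + 887) = 1/765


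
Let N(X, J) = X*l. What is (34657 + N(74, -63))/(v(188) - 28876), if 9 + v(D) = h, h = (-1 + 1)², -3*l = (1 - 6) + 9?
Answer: -20735/17331 ≈ -1.1964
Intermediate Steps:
l = -4/3 (l = -((1 - 6) + 9)/3 = -(-5 + 9)/3 = -⅓*4 = -4/3 ≈ -1.3333)
h = 0 (h = 0² = 0)
v(D) = -9 (v(D) = -9 + 0 = -9)
N(X, J) = -4*X/3 (N(X, J) = X*(-4/3) = -4*X/3)
(34657 + N(74, -63))/(v(188) - 28876) = (34657 - 4/3*74)/(-9 - 28876) = (34657 - 296/3)/(-28885) = (103675/3)*(-1/28885) = -20735/17331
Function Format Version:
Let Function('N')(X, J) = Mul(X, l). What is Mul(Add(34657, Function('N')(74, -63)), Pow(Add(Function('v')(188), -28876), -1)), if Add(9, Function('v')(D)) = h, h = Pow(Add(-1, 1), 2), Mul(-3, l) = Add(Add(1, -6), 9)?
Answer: Rational(-20735, 17331) ≈ -1.1964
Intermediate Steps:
l = Rational(-4, 3) (l = Mul(Rational(-1, 3), Add(Add(1, -6), 9)) = Mul(Rational(-1, 3), Add(-5, 9)) = Mul(Rational(-1, 3), 4) = Rational(-4, 3) ≈ -1.3333)
h = 0 (h = Pow(0, 2) = 0)
Function('v')(D) = -9 (Function('v')(D) = Add(-9, 0) = -9)
Function('N')(X, J) = Mul(Rational(-4, 3), X) (Function('N')(X, J) = Mul(X, Rational(-4, 3)) = Mul(Rational(-4, 3), X))
Mul(Add(34657, Function('N')(74, -63)), Pow(Add(Function('v')(188), -28876), -1)) = Mul(Add(34657, Mul(Rational(-4, 3), 74)), Pow(Add(-9, -28876), -1)) = Mul(Add(34657, Rational(-296, 3)), Pow(-28885, -1)) = Mul(Rational(103675, 3), Rational(-1, 28885)) = Rational(-20735, 17331)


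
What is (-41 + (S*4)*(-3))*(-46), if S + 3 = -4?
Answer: -1978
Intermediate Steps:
S = -7 (S = -3 - 4 = -7)
(-41 + (S*4)*(-3))*(-46) = (-41 - 7*4*(-3))*(-46) = (-41 - 28*(-3))*(-46) = (-41 + 84)*(-46) = 43*(-46) = -1978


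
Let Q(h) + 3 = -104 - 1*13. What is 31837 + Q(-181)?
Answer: 31717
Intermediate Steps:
Q(h) = -120 (Q(h) = -3 + (-104 - 1*13) = -3 + (-104 - 13) = -3 - 117 = -120)
31837 + Q(-181) = 31837 - 120 = 31717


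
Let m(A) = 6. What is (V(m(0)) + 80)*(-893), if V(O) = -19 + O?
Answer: -59831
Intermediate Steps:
(V(m(0)) + 80)*(-893) = ((-19 + 6) + 80)*(-893) = (-13 + 80)*(-893) = 67*(-893) = -59831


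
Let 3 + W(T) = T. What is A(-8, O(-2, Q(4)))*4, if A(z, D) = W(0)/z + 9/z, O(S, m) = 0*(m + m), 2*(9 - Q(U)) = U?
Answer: -3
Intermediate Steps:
Q(U) = 9 - U/2
O(S, m) = 0 (O(S, m) = 0*(2*m) = 0)
W(T) = -3 + T
A(z, D) = 6/z (A(z, D) = (-3 + 0)/z + 9/z = -3/z + 9/z = 6/z)
A(-8, O(-2, Q(4)))*4 = (6/(-8))*4 = (6*(-⅛))*4 = -¾*4 = -3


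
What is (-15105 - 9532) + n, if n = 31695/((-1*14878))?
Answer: -366580981/14878 ≈ -24639.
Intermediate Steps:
n = -31695/14878 (n = 31695/(-14878) = 31695*(-1/14878) = -31695/14878 ≈ -2.1303)
(-15105 - 9532) + n = (-15105 - 9532) - 31695/14878 = -24637 - 31695/14878 = -366580981/14878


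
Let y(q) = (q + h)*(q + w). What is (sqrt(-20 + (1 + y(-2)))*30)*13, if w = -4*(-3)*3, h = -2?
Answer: 390*I*sqrt(155) ≈ 4855.5*I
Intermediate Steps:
w = 36 (w = 12*3 = 36)
y(q) = (-2 + q)*(36 + q) (y(q) = (q - 2)*(q + 36) = (-2 + q)*(36 + q))
(sqrt(-20 + (1 + y(-2)))*30)*13 = (sqrt(-20 + (1 + (-72 + (-2)**2 + 34*(-2))))*30)*13 = (sqrt(-20 + (1 + (-72 + 4 - 68)))*30)*13 = (sqrt(-20 + (1 - 136))*30)*13 = (sqrt(-20 - 135)*30)*13 = (sqrt(-155)*30)*13 = ((I*sqrt(155))*30)*13 = (30*I*sqrt(155))*13 = 390*I*sqrt(155)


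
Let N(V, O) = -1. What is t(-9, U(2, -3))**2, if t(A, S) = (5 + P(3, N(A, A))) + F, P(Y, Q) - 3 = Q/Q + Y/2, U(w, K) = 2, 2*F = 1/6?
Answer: 16129/144 ≈ 112.01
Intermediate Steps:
F = 1/12 (F = (1/2)/6 = (1/2)*(1/6) = 1/12 ≈ 0.083333)
P(Y, Q) = 4 + Y/2 (P(Y, Q) = 3 + (Q/Q + Y/2) = 3 + (1 + Y*(1/2)) = 3 + (1 + Y/2) = 4 + Y/2)
t(A, S) = 127/12 (t(A, S) = (5 + (4 + (1/2)*3)) + 1/12 = (5 + (4 + 3/2)) + 1/12 = (5 + 11/2) + 1/12 = 21/2 + 1/12 = 127/12)
t(-9, U(2, -3))**2 = (127/12)**2 = 16129/144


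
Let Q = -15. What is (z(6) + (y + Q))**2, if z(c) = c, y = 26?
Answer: 289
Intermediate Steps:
(z(6) + (y + Q))**2 = (6 + (26 - 15))**2 = (6 + 11)**2 = 17**2 = 289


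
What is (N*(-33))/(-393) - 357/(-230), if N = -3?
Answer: 39177/30130 ≈ 1.3003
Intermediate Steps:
(N*(-33))/(-393) - 357/(-230) = -3*(-33)/(-393) - 357/(-230) = 99*(-1/393) - 357*(-1/230) = -33/131 + 357/230 = 39177/30130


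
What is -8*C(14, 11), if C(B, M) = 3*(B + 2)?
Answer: -384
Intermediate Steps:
C(B, M) = 6 + 3*B (C(B, M) = 3*(2 + B) = 6 + 3*B)
-8*C(14, 11) = -8*(6 + 3*14) = -8*(6 + 42) = -8*48 = -384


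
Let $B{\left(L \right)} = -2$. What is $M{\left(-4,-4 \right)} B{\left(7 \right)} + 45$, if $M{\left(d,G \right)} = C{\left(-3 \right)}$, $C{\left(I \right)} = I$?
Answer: $51$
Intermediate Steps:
$M{\left(d,G \right)} = -3$
$M{\left(-4,-4 \right)} B{\left(7 \right)} + 45 = \left(-3\right) \left(-2\right) + 45 = 6 + 45 = 51$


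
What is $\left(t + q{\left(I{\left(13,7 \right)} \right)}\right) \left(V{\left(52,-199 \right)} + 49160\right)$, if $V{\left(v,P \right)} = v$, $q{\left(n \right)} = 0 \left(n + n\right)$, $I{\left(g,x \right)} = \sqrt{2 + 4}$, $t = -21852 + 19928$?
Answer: $-94683888$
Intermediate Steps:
$t = -1924$
$I{\left(g,x \right)} = \sqrt{6}$
$q{\left(n \right)} = 0$ ($q{\left(n \right)} = 0 \cdot 2 n = 0$)
$\left(t + q{\left(I{\left(13,7 \right)} \right)}\right) \left(V{\left(52,-199 \right)} + 49160\right) = \left(-1924 + 0\right) \left(52 + 49160\right) = \left(-1924\right) 49212 = -94683888$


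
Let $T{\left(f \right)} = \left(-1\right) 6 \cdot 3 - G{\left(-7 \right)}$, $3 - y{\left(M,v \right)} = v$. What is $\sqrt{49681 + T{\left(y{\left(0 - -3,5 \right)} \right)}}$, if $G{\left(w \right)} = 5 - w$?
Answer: $\sqrt{49651} \approx 222.82$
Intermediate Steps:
$y{\left(M,v \right)} = 3 - v$
$T{\left(f \right)} = -30$ ($T{\left(f \right)} = \left(-1\right) 6 \cdot 3 - \left(5 - -7\right) = \left(-6\right) 3 - \left(5 + 7\right) = -18 - 12 = -30$)
$\sqrt{49681 + T{\left(y{\left(0 - -3,5 \right)} \right)}} = \sqrt{49681 - 30} = \sqrt{49651}$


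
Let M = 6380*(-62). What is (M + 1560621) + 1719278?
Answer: 2884339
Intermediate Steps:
M = -395560
(M + 1560621) + 1719278 = (-395560 + 1560621) + 1719278 = 1165061 + 1719278 = 2884339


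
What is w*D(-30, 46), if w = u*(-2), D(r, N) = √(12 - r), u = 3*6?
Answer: -36*√42 ≈ -233.31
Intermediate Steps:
u = 18
w = -36 (w = 18*(-2) = -36)
w*D(-30, 46) = -36*√(12 - 1*(-30)) = -36*√(12 + 30) = -36*√42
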